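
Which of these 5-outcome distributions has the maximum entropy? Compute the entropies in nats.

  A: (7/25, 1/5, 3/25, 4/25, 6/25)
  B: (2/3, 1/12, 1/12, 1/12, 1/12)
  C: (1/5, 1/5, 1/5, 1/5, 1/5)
C

For a discrete distribution over n outcomes, entropy is maximized by the uniform distribution.

Computing entropies:
H(A) = 1.5685 nats
H(B) = 1.0986 nats
H(C) = 1.6094 nats

The uniform distribution (where all probabilities equal 1/5) achieves the maximum entropy of log_e(5) = 1.6094 nats.

Distribution C has the highest entropy.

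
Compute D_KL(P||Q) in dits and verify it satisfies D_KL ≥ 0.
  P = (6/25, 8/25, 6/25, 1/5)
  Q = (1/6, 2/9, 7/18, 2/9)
0.0292 dits

KL divergence satisfies the Gibbs inequality: D_KL(P||Q) ≥ 0 for all distributions P, Q.

D_KL(P||Q) = Σ p(x) log(p(x)/q(x))
Term by term:
  x=0: 6/25 × log_10[(6/25)/(1/6)] = 0.0380
  x=1: 8/25 × log_10[(8/25)/(2/9)] = 0.0507
  x=2: 6/25 × log_10[(6/25)/(7/18)] = -0.0503
  x=3: 1/5 × log_10[(1/5)/(2/9)] = -0.0092
D_KL(P||Q) = 0.0292 dits

D_KL(P||Q) = 0.0292 ≥ 0 ✓

This non-negativity is a fundamental property: relative entropy cannot be negative because it measures how different Q is from P.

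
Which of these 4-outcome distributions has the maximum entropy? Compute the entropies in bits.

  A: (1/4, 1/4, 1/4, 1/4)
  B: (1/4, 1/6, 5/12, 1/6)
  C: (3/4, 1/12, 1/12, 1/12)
A

For a discrete distribution over n outcomes, entropy is maximized by the uniform distribution.

Computing entropies:
H(A) = 2.0000 bits
H(B) = 1.8879 bits
H(C) = 1.2075 bits

The uniform distribution (where all probabilities equal 1/4) achieves the maximum entropy of log_2(4) = 2.0000 bits.

Distribution A has the highest entropy.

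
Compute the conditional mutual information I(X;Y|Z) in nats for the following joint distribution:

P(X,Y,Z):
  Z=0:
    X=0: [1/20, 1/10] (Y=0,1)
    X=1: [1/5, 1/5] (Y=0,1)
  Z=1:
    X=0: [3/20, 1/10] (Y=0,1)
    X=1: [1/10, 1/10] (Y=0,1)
0.0085 nats

Conditional mutual information: I(X;Y|Z) = H(X|Z) + H(Y|Z) - H(X,Y|Z)

H(Z) = 0.6881
H(X,Z) = 1.3195 → H(X|Z) = 0.6314
H(Y,Z) = 1.3762 → H(Y|Z) = 0.6881
H(X,Y,Z) = 1.9992 → H(X,Y|Z) = 1.3110

I(X;Y|Z) = 0.6314 + 0.6881 - 1.3110 = 0.0085 nats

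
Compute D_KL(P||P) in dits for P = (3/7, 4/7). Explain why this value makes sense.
0.0000 dits

KL divergence satisfies the Gibbs inequality: D_KL(P||Q) ≥ 0 for all distributions P, Q.

D_KL(P||Q) = Σ p(x) log(p(x)/q(x))
Each term is p(x) × log_10(p(x)/p(x)) = p(x) × log_10(1) = 0, so the sum is 0.
D_KL(P||Q) = 0.0000 dits

When P = Q, the KL divergence is exactly 0, as there is no 'divergence' between identical distributions.

This non-negativity is a fundamental property: relative entropy cannot be negative because it measures how different Q is from P.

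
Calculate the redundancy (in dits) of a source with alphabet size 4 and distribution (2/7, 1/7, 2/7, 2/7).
0.0150 dits

Redundancy measures how far a source is from maximum entropy:
R = H_max - H(X)

Maximum entropy for 4 symbols: H_max = log_10(4) = 0.6021 dits
Actual entropy: H(X) = 0.5871 dits
Redundancy: R = 0.6021 - 0.5871 = 0.0150 dits

This redundancy represents potential for compression: the source could be compressed by 0.0150 dits per symbol.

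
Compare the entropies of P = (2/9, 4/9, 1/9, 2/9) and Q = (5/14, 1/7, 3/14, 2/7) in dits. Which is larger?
Q

Computing entropies in dits:
H(P) = 0.5529
H(Q) = 0.5792

Distribution Q has higher entropy.

Intuition: The distribution closer to uniform (more spread out) has higher entropy.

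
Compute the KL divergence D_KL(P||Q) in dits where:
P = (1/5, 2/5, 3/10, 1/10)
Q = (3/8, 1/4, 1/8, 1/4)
0.1013 dits

KL divergence: D_KL(P||Q) = Σ p(x) log(p(x)/q(x))

Computing term by term:
  x=0: 1/5 × log_10[(1/5)/(3/8)] = 1/5 × -0.2730 = -0.0546
  x=1: 2/5 × log_10[(2/5)/(1/4)] = 2/5 × 0.2041 = 0.0816
  x=2: 3/10 × log_10[(3/10)/(1/8)] = 3/10 × 0.3802 = 0.1141
  x=3: 1/10 × log_10[(1/10)/(1/4)] = 1/10 × -0.3979 = -0.0398

D_KL(P||Q) = 0.1013 dits

Note: KL divergence is always non-negative and equals 0 iff P = Q.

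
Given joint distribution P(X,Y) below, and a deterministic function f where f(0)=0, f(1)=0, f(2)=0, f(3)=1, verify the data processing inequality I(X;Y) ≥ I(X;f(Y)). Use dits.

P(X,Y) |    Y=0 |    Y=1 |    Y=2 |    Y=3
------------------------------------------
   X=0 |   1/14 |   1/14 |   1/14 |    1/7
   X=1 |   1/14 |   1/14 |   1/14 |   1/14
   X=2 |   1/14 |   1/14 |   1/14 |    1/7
I(X;Y) = 0.0045, I(X;f(Y)) = 0.0045, inequality holds: 0.0045 ≥ 0.0045

Data Processing Inequality: For any Markov chain X → Y → Z, we have I(X;Y) ≥ I(X;Z).

Here Z = f(Y) is a deterministic function of Y, forming X → Y → Z.

Original I(X;Y) = 0.0045 dits

After applying f:
P(X,Z) where Z=f(Y):
- P(X,Z=0) = P(X,Y=0) + P(X,Y=1) + P(X,Y=2)
- P(X,Z=1) = P(X,Y=3)

I(X;Z) = I(X;f(Y)) = 0.0045 dits

Verification: 0.0045 ≥ 0.0045 ✓

Information cannot be created by processing; the function f can only lose information about X.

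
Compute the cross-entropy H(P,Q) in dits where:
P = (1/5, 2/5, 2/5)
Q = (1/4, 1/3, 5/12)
0.4633 dits

Cross-entropy: H(P,Q) = -Σ p(x) log q(x)

Alternatively: H(P,Q) = H(P) + D_KL(P||Q)
H(P) = 0.4581 dits
D_KL(P||Q) = 0.0052 dits

H(P,Q) = 0.4581 + 0.0052 = 0.4633 dits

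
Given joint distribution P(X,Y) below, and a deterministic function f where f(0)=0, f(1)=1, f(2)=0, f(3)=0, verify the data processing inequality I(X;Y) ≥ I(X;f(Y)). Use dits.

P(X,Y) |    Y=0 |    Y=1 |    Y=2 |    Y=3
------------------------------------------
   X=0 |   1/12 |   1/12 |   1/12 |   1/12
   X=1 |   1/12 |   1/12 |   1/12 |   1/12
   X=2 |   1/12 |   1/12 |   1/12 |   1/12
I(X;Y) = 0.0000, I(X;f(Y)) = 0.0000, inequality holds: 0.0000 ≥ 0.0000

Data Processing Inequality: For any Markov chain X → Y → Z, we have I(X;Y) ≥ I(X;Z).

Here Z = f(Y) is a deterministic function of Y, forming X → Y → Z.

Original I(X;Y) = 0.0000 dits

After applying f:
P(X,Z) where Z=f(Y):
- P(X,Z=0) = P(X,Y=0) + P(X,Y=2) + P(X,Y=3)
- P(X,Z=1) = P(X,Y=1)

I(X;Z) = I(X;f(Y)) = 0.0000 dits

Verification: 0.0000 ≥ 0.0000 ✓

Information cannot be created by processing; the function f can only lose information about X.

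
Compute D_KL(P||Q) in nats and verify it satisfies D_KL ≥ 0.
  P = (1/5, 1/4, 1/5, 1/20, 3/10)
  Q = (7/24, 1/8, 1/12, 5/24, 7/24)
0.2100 nats

KL divergence satisfies the Gibbs inequality: D_KL(P||Q) ≥ 0 for all distributions P, Q.

D_KL(P||Q) = Σ p(x) log(p(x)/q(x))
Term by term:
  x=0: 1/5 × log_e[(1/5)/(7/24)] = -0.0755
  x=1: 1/4 × log_e[(1/4)/(1/8)] = 0.1733
  x=2: 1/5 × log_e[(1/5)/(1/12)] = 0.1751
  x=3: 1/20 × log_e[(1/20)/(5/24)] = -0.0714
  x=4: 3/10 × log_e[(3/10)/(7/24)] = 0.0085
D_KL(P||Q) = 0.2100 nats

D_KL(P||Q) = 0.2100 ≥ 0 ✓

This non-negativity is a fundamental property: relative entropy cannot be negative because it measures how different Q is from P.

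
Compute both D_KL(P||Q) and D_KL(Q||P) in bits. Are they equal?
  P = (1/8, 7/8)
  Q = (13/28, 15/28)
D_KL(P||Q) = 0.3827, D_KL(Q||P) = 0.4997

KL divergence is not symmetric: D_KL(P||Q) ≠ D_KL(Q||P) in general.

D_KL(P||Q) = 0.3827 bits
D_KL(Q||P) = 0.4997 bits

No, they are not equal!

This asymmetry is why KL divergence is not a true distance metric.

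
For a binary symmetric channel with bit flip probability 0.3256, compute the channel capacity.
0.0896 bits

For a binary symmetric channel (BSC) with error probability p:
Capacity C = 1 - H(p) bits per symbol

where H(p) = -p log₂(p) - (1-p) log₂(1-p) is the binary entropy function.

H(0.3256) = 0.9104 bits
C = 1 - 0.9104 = 0.0896 bits per symbol

This means we can reliably transmit up to 0.0896 bits of information per channel use.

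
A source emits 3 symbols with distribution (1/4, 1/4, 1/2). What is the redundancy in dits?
0.0256 dits

Redundancy measures how far a source is from maximum entropy:
R = H_max - H(X)

Maximum entropy for 3 symbols: H_max = log_10(3) = 0.4771 dits
Actual entropy: H(X) = 0.4515 dits
Redundancy: R = 0.4771 - 0.4515 = 0.0256 dits

This redundancy represents potential for compression: the source could be compressed by 0.0256 dits per symbol.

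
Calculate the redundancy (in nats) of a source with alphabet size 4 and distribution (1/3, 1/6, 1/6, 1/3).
0.0566 nats

Redundancy measures how far a source is from maximum entropy:
R = H_max - H(X)

Maximum entropy for 4 symbols: H_max = log_e(4) = 1.3863 nats
Actual entropy: H(X) = 1.3297 nats
Redundancy: R = 1.3863 - 1.3297 = 0.0566 nats

This redundancy represents potential for compression: the source could be compressed by 0.0566 nats per symbol.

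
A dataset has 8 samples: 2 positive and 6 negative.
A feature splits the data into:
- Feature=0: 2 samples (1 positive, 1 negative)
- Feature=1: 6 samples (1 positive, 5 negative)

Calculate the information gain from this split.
0.0738 bits

Information Gain = H(Y) - H(Y|Feature)

Before split:
P(positive) = 2/8 = 0.2500
H(Y) = 0.8113 bits

After split:
Feature=0: H = 1.0000 bits (weight = 2/8)
Feature=1: H = 0.6500 bits (weight = 6/8)
H(Y|Feature) = (2/8)×1.0000 + (6/8)×0.6500 = 0.7375 bits

Information Gain = 0.8113 - 0.7375 = 0.0738 bits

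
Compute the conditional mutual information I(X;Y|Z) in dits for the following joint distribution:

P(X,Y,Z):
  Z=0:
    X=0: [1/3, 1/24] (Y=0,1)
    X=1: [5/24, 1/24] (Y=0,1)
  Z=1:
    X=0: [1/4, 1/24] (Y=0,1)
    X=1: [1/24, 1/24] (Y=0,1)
0.0101 dits

Conditional mutual information: I(X;Y|Z) = H(X|Z) + H(Y|Z) - H(X,Y|Z)

H(Z) = 0.2873
H(X,Z) = 0.5563 → H(X|Z) = 0.2689
H(Y,Z) = 0.4802 → H(Y|Z) = 0.1929
H(X,Y,Z) = 0.7390 → H(X,Y|Z) = 0.4517

I(X;Y|Z) = 0.2689 + 0.1929 - 0.4517 = 0.0101 dits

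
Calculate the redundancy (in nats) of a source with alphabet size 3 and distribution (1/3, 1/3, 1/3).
0.0000 nats

Redundancy measures how far a source is from maximum entropy:
R = H_max - H(X)

Maximum entropy for 3 symbols: H_max = log_e(3) = 1.0986 nats
Actual entropy: H(X) = 1.0986 nats
Redundancy: R = 1.0986 - 1.0986 = 0.0000 nats

This redundancy represents potential for compression: the source could be compressed by 0.0000 nats per symbol.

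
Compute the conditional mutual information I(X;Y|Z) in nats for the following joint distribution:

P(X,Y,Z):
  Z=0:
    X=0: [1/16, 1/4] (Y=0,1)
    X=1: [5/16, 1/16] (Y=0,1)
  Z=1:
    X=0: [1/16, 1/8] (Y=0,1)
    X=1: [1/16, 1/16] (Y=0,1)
0.1527 nats

Conditional mutual information: I(X;Y|Z) = H(X|Z) + H(Y|Z) - H(X,Y|Z)

H(Z) = 0.6211
H(X,Z) = 1.3051 → H(X|Z) = 0.6840
H(Y,Z) = 1.3051 → H(Y|Z) = 0.6840
H(X,Y,Z) = 1.8364 → H(X,Y|Z) = 1.2153

I(X;Y|Z) = 0.6840 + 0.6840 - 1.2153 = 0.1527 nats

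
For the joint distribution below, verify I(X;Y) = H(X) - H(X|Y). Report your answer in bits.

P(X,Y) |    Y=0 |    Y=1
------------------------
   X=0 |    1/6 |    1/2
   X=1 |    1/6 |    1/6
I(X;Y) = 0.0441 bits

Mutual information has multiple equivalent forms:
- I(X;Y) = H(X) - H(X|Y)
- I(X;Y) = H(Y) - H(Y|X)
- I(X;Y) = H(X) + H(Y) - H(X,Y)

Computing all quantities:
H(X) = 0.9183, H(Y) = 0.9183, H(X,Y) = 1.7925
H(X|Y) = 0.8742, H(Y|X) = 0.8742

Verification:
H(X) - H(X|Y) = 0.9183 - 0.8742 = 0.0441
H(Y) - H(Y|X) = 0.9183 - 0.8742 = 0.0441
H(X) + H(Y) - H(X,Y) = 0.9183 + 0.9183 - 1.7925 = 0.0441

All forms give I(X;Y) = 0.0441 bits. ✓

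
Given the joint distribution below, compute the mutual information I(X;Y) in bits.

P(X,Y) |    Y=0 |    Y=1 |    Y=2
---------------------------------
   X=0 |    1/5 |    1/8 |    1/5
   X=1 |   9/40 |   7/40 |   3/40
0.0478 bits

Mutual information: I(X;Y) = H(X) + H(Y) - H(X,Y)

Marginals:
P(X) = (21/40, 19/40), H(X) = 0.9982 bits
P(Y) = (17/40, 3/10, 11/40), H(Y) = 1.5579 bits

Joint entropy: H(X,Y) = 2.5083 bits

I(X;Y) = 0.9982 + 1.5579 - 2.5083 = 0.0478 bits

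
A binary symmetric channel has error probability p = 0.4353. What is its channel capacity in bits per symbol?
0.0121 bits

For a binary symmetric channel (BSC) with error probability p:
Capacity C = 1 - H(p) bits per symbol

where H(p) = -p log₂(p) - (1-p) log₂(1-p) is the binary entropy function.

H(0.4353) = 0.9879 bits
C = 1 - 0.9879 = 0.0121 bits per symbol

This means we can reliably transmit up to 0.0121 bits of information per channel use.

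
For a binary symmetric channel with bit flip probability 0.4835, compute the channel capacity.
0.0008 bits

For a binary symmetric channel (BSC) with error probability p:
Capacity C = 1 - H(p) bits per symbol

where H(p) = -p log₂(p) - (1-p) log₂(1-p) is the binary entropy function.

H(0.4835) = 0.9992 bits
C = 1 - 0.9992 = 0.0008 bits per symbol

This means we can reliably transmit up to 0.0008 bits of information per channel use.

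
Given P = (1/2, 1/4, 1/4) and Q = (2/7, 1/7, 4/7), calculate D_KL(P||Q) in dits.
0.0925 dits

KL divergence: D_KL(P||Q) = Σ p(x) log(p(x)/q(x))

Computing term by term:
  x=0: 1/2 × log_10[(1/2)/(2/7)] = 1/2 × 0.2430 = 0.1215
  x=1: 1/4 × log_10[(1/4)/(1/7)] = 1/4 × 0.2430 = 0.0608
  x=2: 1/4 × log_10[(1/4)/(4/7)] = 1/4 × -0.3590 = -0.0898

D_KL(P||Q) = 0.0925 dits

Note: KL divergence is always non-negative and equals 0 iff P = Q.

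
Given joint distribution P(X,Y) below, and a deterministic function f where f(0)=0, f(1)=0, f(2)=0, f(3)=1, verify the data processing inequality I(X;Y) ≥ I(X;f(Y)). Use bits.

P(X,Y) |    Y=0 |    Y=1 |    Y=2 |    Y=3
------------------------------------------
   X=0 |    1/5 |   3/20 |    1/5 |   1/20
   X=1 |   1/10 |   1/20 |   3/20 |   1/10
I(X;Y) = 0.0506, I(X;f(Y)) = 0.0370, inequality holds: 0.0506 ≥ 0.0370

Data Processing Inequality: For any Markov chain X → Y → Z, we have I(X;Y) ≥ I(X;Z).

Here Z = f(Y) is a deterministic function of Y, forming X → Y → Z.

Original I(X;Y) = 0.0506 bits

After applying f:
P(X,Z) where Z=f(Y):
- P(X,Z=0) = P(X,Y=0) + P(X,Y=1) + P(X,Y=2)
- P(X,Z=1) = P(X,Y=3)

I(X;Z) = I(X;f(Y)) = 0.0370 bits

Verification: 0.0506 ≥ 0.0370 ✓

Information cannot be created by processing; the function f can only lose information about X.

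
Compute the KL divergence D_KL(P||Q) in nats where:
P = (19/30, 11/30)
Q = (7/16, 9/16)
0.0774 nats

KL divergence: D_KL(P||Q) = Σ p(x) log(p(x)/q(x))

Computing term by term:
  x=0: 19/30 × log_e[(19/30)/(7/16)] = 19/30 × 0.3699 = 0.2343
  x=1: 11/30 × log_e[(11/30)/(9/16)] = 11/30 × -0.4279 = -0.1569

D_KL(P||Q) = 0.0774 nats

Note: KL divergence is always non-negative and equals 0 iff P = Q.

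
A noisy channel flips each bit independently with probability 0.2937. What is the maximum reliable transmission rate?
0.1265 bits

For a binary symmetric channel (BSC) with error probability p:
Capacity C = 1 - H(p) bits per symbol

where H(p) = -p log₂(p) - (1-p) log₂(1-p) is the binary entropy function.

H(0.2937) = 0.8735 bits
C = 1 - 0.8735 = 0.1265 bits per symbol

This means we can reliably transmit up to 0.1265 bits of information per channel use.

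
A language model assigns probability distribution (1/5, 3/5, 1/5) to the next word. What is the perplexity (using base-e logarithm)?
2.5864

Perplexity is e^H (or exp(H) for natural log).

First, H = -Σ p log p = 0.9503 nats
Perplexity = e^0.9503 = 2.5864

Interpretation: The model's uncertainty is equivalent to choosing uniformly among 2.6 options.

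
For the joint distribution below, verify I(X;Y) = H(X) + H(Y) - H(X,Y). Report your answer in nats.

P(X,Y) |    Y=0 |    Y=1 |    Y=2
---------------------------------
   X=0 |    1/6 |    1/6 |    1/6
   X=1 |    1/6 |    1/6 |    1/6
I(X;Y) = 0.0000 nats

Mutual information has multiple equivalent forms:
- I(X;Y) = H(X) - H(X|Y)
- I(X;Y) = H(Y) - H(Y|X)
- I(X;Y) = H(X) + H(Y) - H(X,Y)

Computing all quantities:
H(X) = 0.6931, H(Y) = 1.0986, H(X,Y) = 1.7918
H(X|Y) = 0.6931, H(Y|X) = 1.0986

Verification:
H(X) - H(X|Y) = 0.6931 - 0.6931 = 0.0000
H(Y) - H(Y|X) = 1.0986 - 1.0986 = 0.0000
H(X) + H(Y) - H(X,Y) = 0.6931 + 1.0986 - 1.7918 = 0.0000

All forms give I(X;Y) = 0.0000 nats. ✓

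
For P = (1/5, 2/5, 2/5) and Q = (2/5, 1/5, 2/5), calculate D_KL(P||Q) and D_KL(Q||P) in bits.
D_KL(P||Q) = 0.2000, D_KL(Q||P) = 0.2000

KL divergence is not symmetric: D_KL(P||Q) ≠ D_KL(Q||P) in general.

D_KL(P||Q) = 0.2000 bits
D_KL(Q||P) = 0.2000 bits

In this case they happen to be equal (to 4 decimal places).

This asymmetry is why KL divergence is not a true distance metric.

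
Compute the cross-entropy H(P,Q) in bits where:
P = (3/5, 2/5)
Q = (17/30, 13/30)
0.9742 bits

Cross-entropy: H(P,Q) = -Σ p(x) log q(x)

Alternatively: H(P,Q) = H(P) + D_KL(P||Q)
H(P) = 0.9710 bits
D_KL(P||Q) = 0.0033 bits

H(P,Q) = 0.9710 + 0.0033 = 0.9742 bits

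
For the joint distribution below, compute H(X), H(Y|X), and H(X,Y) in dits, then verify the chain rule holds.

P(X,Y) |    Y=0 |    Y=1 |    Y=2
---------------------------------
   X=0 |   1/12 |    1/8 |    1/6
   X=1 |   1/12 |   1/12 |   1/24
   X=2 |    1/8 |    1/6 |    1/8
H(X,Y) = 0.9253, H(X) = 0.4601, H(Y|X) = 0.4653 (all in dits)

Chain rule: H(X,Y) = H(X) + H(Y|X)

Left side — joint entropy directly:
H(X,Y) = -Σ p(x,y) log p(x,y) = 0.9253 dits

Right side — compute H(Y|X) from the conditional distributions:
P(X) = (3/8, 5/24, 5/12), so H(X) = 0.4601 dits
H(Y|X) = Σ_x P(X=x) · H(Y|X=x):
  P(Y|X=0) = (2/9, 1/3, 4/9), H(Y|X=0) = 0.4607, weight P(X=0) = 3/8
  P(Y|X=1) = (2/5, 2/5, 1/5), H(Y|X=1) = 0.4581, weight P(X=1) = 5/24
  P(Y|X=2) = (3/10, 2/5, 3/10), H(Y|X=2) = 0.4729, weight P(X=2) = 5/12
H(Y|X) = 0.4653 dits

H(X) + H(Y|X) = 0.4601 + 0.4653 = 0.9253 dits

Both sides equal 0.9253 dits. ✓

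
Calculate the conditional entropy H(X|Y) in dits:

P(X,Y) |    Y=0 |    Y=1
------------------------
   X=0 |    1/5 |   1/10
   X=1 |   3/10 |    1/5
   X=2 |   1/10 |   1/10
0.4442 dits

Using the chain rule: H(X|Y) = H(X,Y) - H(Y)

First, compute H(X,Y) = 0.7365 dits

Marginal P(Y) = (3/5, 2/5)
H(Y) = 0.2923 dits

H(X|Y) = H(X,Y) - H(Y) = 0.7365 - 0.2923 = 0.4442 dits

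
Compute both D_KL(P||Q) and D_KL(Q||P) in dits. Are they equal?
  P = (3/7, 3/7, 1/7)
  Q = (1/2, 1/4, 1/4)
D_KL(P||Q) = 0.0369, D_KL(Q||P) = 0.0357

KL divergence is not symmetric: D_KL(P||Q) ≠ D_KL(Q||P) in general.

D_KL(P||Q) = 0.0369 dits
D_KL(Q||P) = 0.0357 dits

No, they are not equal!

This asymmetry is why KL divergence is not a true distance metric.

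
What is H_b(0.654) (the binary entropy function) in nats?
0.6449 nats

The binary entropy function is:
H(p) = -p log(p) - (1-p) log(1-p)

H(0.654) = -0.654 × log_e(0.654) - 0.346 × log_e(0.346)
H(0.654) = 0.6449 nats

Note: Binary entropy is maximized at p=0.5 (H=1 bit) and minimized at p=0 or p=1 (H=0).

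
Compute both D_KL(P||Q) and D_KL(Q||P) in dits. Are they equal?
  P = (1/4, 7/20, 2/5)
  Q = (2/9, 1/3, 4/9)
D_KL(P||Q) = 0.0019, D_KL(Q||P) = 0.0019

KL divergence is not symmetric: D_KL(P||Q) ≠ D_KL(Q||P) in general.

D_KL(P||Q) = 0.0019 dits
D_KL(Q||P) = 0.0019 dits

In this case they happen to be equal (to 4 decimal places).

This asymmetry is why KL divergence is not a true distance metric.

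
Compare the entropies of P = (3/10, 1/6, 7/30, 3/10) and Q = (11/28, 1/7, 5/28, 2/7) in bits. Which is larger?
P

Computing entropies in bits:
H(P) = 1.9629
H(Q) = 1.8908

Distribution P has higher entropy.

Intuition: The distribution closer to uniform (more spread out) has higher entropy.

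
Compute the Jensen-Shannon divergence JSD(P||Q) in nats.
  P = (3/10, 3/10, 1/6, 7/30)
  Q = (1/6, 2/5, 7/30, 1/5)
0.0167 nats

Jensen-Shannon divergence is:
JSD(P||Q) = 0.5 × D_KL(P||M) + 0.5 × D_KL(Q||M)
where M = 0.5 × (P + Q) is the mixture distribution.

M = 0.5 × (3/10, 3/10, 1/6, 7/30) + 0.5 × (1/6, 2/5, 7/30, 1/5) = (7/30, 7/20, 1/5, 0.216667)

D_KL(P||M) = 0.0161 nats
D_KL(Q||M) = 0.0173 nats

JSD(P||Q) = 0.5 × 0.0161 + 0.5 × 0.0173 = 0.0167 nats

Unlike KL divergence, JSD is symmetric and bounded: 0 ≤ JSD ≤ log(2).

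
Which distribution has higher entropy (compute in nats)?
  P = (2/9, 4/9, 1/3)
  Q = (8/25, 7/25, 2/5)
Q

Computing entropies in nats:
H(P) = 1.0609
H(Q) = 1.0876

Distribution Q has higher entropy.

Intuition: The distribution closer to uniform (more spread out) has higher entropy.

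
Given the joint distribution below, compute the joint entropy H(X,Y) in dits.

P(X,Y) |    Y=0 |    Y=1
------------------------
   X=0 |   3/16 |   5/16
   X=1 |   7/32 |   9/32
0.5935 dits

Joint entropy is H(X,Y) = -Σ_{x,y} p(x,y) log p(x,y).

Summing over all non-zero entries:
H(X,Y) = -[3/16·log_10(3/16) + 5/16·log_10(5/16) + 7/32·log_10(7/32) + 9/32·log_10(9/32)]
H(X,Y) = 0.5935 dits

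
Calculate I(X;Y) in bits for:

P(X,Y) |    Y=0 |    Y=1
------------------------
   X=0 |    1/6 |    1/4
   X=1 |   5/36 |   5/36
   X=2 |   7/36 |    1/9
0.0287 bits

Mutual information: I(X;Y) = H(X) + H(Y) - H(X,Y)

Marginals:
P(X) = (5/12, 5/18, 11/36), H(X) = 1.5622 bits
P(Y) = (1/2, 1/2), H(Y) = 1.0000 bits

Joint entropy: H(X,Y) = 2.5335 bits

I(X;Y) = 1.5622 + 1.0000 - 2.5335 = 0.0287 bits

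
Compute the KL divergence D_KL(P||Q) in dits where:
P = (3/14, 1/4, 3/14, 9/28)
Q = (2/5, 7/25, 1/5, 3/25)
0.0736 dits

KL divergence: D_KL(P||Q) = Σ p(x) log(p(x)/q(x))

Computing term by term:
  x=0: 3/14 × log_10[(3/14)/(2/5)] = 3/14 × -0.2711 = -0.0581
  x=1: 1/4 × log_10[(1/4)/(7/25)] = 1/4 × -0.0492 = -0.0123
  x=2: 3/14 × log_10[(3/14)/(1/5)] = 3/14 × 0.0300 = 0.0064
  x=3: 9/28 × log_10[(9/28)/(3/25)] = 9/28 × 0.4279 = 0.1375

D_KL(P||Q) = 0.0736 dits

Note: KL divergence is always non-negative and equals 0 iff P = Q.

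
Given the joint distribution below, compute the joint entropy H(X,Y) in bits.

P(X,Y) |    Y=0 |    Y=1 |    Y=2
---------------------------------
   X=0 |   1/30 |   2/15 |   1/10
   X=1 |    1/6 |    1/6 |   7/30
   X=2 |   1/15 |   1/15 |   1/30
2.9194 bits

Joint entropy is H(X,Y) = -Σ_{x,y} p(x,y) log p(x,y).

Summing over all non-zero entries:
H(X,Y) = -[1/30·log_2(1/30) + 2/15·log_2(2/15) + 1/10·log_2(1/10) + 1/6·log_2(1/6) + 1/6·log_2(1/6) + 7/30·log_2(7/30) + 1/15·log_2(1/15) + 1/15·log_2(1/15) + 1/30·log_2(1/30)]
H(X,Y) = 2.9194 bits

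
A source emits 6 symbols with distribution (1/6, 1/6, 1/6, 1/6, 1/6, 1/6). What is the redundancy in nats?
0.0000 nats

Redundancy measures how far a source is from maximum entropy:
R = H_max - H(X)

Maximum entropy for 6 symbols: H_max = log_e(6) = 1.7918 nats
Actual entropy: H(X) = 1.7918 nats
Redundancy: R = 1.7918 - 1.7918 = 0.0000 nats

This redundancy represents potential for compression: the source could be compressed by 0.0000 nats per symbol.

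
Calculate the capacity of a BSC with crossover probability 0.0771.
0.6081 bits

For a binary symmetric channel (BSC) with error probability p:
Capacity C = 1 - H(p) bits per symbol

where H(p) = -p log₂(p) - (1-p) log₂(1-p) is the binary entropy function.

H(0.0771) = 0.3919 bits
C = 1 - 0.3919 = 0.6081 bits per symbol

This means we can reliably transmit up to 0.6081 bits of information per channel use.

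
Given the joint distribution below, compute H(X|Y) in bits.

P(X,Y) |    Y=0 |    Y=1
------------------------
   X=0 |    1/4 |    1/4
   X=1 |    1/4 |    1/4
1.0000 bits

Using the chain rule: H(X|Y) = H(X,Y) - H(Y)

First, compute H(X,Y) = 2.0000 bits

Marginal P(Y) = (1/2, 1/2)
H(Y) = 1.0000 bits

H(X|Y) = H(X,Y) - H(Y) = 2.0000 - 1.0000 = 1.0000 bits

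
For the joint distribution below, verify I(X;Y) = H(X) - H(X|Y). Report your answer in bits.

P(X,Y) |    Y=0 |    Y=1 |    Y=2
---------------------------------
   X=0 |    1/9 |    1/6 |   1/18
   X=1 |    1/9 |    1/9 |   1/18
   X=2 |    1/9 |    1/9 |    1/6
I(X;Y) = 0.0570 bits

Mutual information has multiple equivalent forms:
- I(X;Y) = H(X) - H(X|Y)
- I(X;Y) = H(Y) - H(Y|X)
- I(X;Y) = H(X) + H(Y) - H(X,Y)

Computing all quantities:
H(X) = 1.5715, H(Y) = 1.5715, H(X,Y) = 3.0860
H(X|Y) = 1.5145, H(Y|X) = 1.5145

Verification:
H(X) - H(X|Y) = 1.5715 - 1.5145 = 0.0570
H(Y) - H(Y|X) = 1.5715 - 1.5145 = 0.0570
H(X) + H(Y) - H(X,Y) = 1.5715 + 1.5715 - 3.0860 = 0.0570

All forms give I(X;Y) = 0.0570 bits. ✓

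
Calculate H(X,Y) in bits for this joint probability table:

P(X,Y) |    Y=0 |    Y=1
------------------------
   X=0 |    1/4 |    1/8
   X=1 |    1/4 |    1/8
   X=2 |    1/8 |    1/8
2.5000 bits

Joint entropy is H(X,Y) = -Σ_{x,y} p(x,y) log p(x,y).

Summing over all non-zero entries:
H(X,Y) = -[1/4·log_2(1/4) + 1/8·log_2(1/8) + 1/4·log_2(1/4) + 1/8·log_2(1/8) + 1/8·log_2(1/8) + 1/8·log_2(1/8)]
H(X,Y) = 2.5000 bits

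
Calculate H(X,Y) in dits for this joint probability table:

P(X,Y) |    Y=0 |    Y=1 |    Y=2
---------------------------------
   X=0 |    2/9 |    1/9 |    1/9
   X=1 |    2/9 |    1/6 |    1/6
0.7618 dits

Joint entropy is H(X,Y) = -Σ_{x,y} p(x,y) log p(x,y).

Summing over all non-zero entries:
H(X,Y) = -[2/9·log_10(2/9) + 1/9·log_10(1/9) + 1/9·log_10(1/9) + 2/9·log_10(2/9) + 1/6·log_10(1/6) + 1/6·log_10(1/6)]
H(X,Y) = 0.7618 dits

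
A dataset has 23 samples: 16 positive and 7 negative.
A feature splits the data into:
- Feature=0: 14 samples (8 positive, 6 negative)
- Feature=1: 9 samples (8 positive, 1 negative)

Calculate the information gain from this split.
0.0899 bits

Information Gain = H(Y) - H(Y|Feature)

Before split:
P(positive) = 16/23 = 0.6957
H(Y) = 0.8865 bits

After split:
Feature=0: H = 0.9852 bits (weight = 14/23)
Feature=1: H = 0.5033 bits (weight = 9/23)
H(Y|Feature) = (14/23)×0.9852 + (9/23)×0.5033 = 0.7966 bits

Information Gain = 0.8865 - 0.7966 = 0.0899 bits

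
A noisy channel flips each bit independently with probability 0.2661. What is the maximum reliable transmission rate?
0.1642 bits

For a binary symmetric channel (BSC) with error probability p:
Capacity C = 1 - H(p) bits per symbol

where H(p) = -p log₂(p) - (1-p) log₂(1-p) is the binary entropy function.

H(0.2661) = 0.8358 bits
C = 1 - 0.8358 = 0.1642 bits per symbol

This means we can reliably transmit up to 0.1642 bits of information per channel use.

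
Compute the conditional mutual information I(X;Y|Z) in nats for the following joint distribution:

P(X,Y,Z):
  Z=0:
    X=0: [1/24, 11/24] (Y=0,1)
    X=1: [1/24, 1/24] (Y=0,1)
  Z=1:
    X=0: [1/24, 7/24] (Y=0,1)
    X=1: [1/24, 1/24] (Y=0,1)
0.0632 nats

Conditional mutual information: I(X;Y|Z) = H(X|Z) + H(Y|Z) - H(X,Y|Z)

H(Z) = 0.6792
H(X,Z) = 1.1269 → H(X|Z) = 0.4477
H(Y,Z) = 1.1269 → H(Y|Z) = 0.4477
H(X,Y,Z) = 1.5115 → H(X,Y|Z) = 0.8323

I(X;Y|Z) = 0.4477 + 0.4477 - 0.8323 = 0.0632 nats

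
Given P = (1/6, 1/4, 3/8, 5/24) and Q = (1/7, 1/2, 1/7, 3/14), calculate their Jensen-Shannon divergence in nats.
0.0487 nats

Jensen-Shannon divergence is:
JSD(P||Q) = 0.5 × D_KL(P||M) + 0.5 × D_KL(Q||M)
where M = 0.5 × (P + Q) is the mixture distribution.

M = 0.5 × (1/6, 1/4, 3/8, 5/24) + 0.5 × (1/7, 1/2, 1/7, 3/14) = (0.154762, 3/8, 0.258929, 0.21131)

D_KL(P||M) = 0.0469 nats
D_KL(Q||M) = 0.0504 nats

JSD(P||Q) = 0.5 × 0.0469 + 0.5 × 0.0504 = 0.0487 nats

Unlike KL divergence, JSD is symmetric and bounded: 0 ≤ JSD ≤ log(2).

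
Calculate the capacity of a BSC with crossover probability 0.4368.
0.0116 bits

For a binary symmetric channel (BSC) with error probability p:
Capacity C = 1 - H(p) bits per symbol

where H(p) = -p log₂(p) - (1-p) log₂(1-p) is the binary entropy function.

H(0.4368) = 0.9884 bits
C = 1 - 0.9884 = 0.0116 bits per symbol

This means we can reliably transmit up to 0.0116 bits of information per channel use.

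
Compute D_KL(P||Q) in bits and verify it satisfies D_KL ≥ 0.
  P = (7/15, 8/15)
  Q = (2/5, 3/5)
0.0132 bits

KL divergence satisfies the Gibbs inequality: D_KL(P||Q) ≥ 0 for all distributions P, Q.

D_KL(P||Q) = Σ p(x) log(p(x)/q(x))
Term by term:
  x=0: 7/15 × log_2[(7/15)/(2/5)] = 0.1038
  x=1: 8/15 × log_2[(8/15)/(3/5)] = -0.0906
D_KL(P||Q) = 0.0132 bits

D_KL(P||Q) = 0.0132 ≥ 0 ✓

This non-negativity is a fundamental property: relative entropy cannot be negative because it measures how different Q is from P.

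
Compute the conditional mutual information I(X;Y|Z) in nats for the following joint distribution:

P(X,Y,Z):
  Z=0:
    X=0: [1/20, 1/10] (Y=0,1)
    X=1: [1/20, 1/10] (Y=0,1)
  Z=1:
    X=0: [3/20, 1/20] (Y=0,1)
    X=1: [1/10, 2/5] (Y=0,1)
0.0936 nats

Conditional mutual information: I(X;Y|Z) = H(X|Z) + H(Y|Z) - H(X,Y|Z)

H(Z) = 0.6109
H(X,Z) = 1.2376 → H(X|Z) = 0.6267
H(Y,Z) = 1.2580 → H(Y|Z) = 0.6472
H(X,Y,Z) = 1.7912 → H(X,Y|Z) = 1.1804

I(X;Y|Z) = 0.6267 + 0.6472 - 1.1804 = 0.0936 nats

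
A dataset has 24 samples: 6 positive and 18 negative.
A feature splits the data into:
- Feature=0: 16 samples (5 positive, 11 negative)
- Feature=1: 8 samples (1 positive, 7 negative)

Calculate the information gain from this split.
0.0327 bits

Information Gain = H(Y) - H(Y|Feature)

Before split:
P(positive) = 6/24 = 0.2500
H(Y) = 0.8113 bits

After split:
Feature=0: H = 0.8960 bits (weight = 16/24)
Feature=1: H = 0.5436 bits (weight = 8/24)
H(Y|Feature) = (16/24)×0.8960 + (8/24)×0.5436 = 0.7785 bits

Information Gain = 0.8113 - 0.7785 = 0.0327 bits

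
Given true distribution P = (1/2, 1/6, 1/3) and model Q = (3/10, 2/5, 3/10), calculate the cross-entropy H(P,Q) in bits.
1.6678 bits

Cross-entropy: H(P,Q) = -Σ p(x) log q(x)

Alternatively: H(P,Q) = H(P) + D_KL(P||Q)
H(P) = 1.4591 bits
D_KL(P||Q) = 0.2086 bits

H(P,Q) = 1.4591 + 0.2086 = 1.6678 bits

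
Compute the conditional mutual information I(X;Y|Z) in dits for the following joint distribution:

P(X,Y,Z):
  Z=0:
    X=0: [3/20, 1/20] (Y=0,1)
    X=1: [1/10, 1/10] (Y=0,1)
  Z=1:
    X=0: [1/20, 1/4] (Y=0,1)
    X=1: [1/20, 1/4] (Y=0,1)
0.0059 dits

Conditional mutual information: I(X;Y|Z) = H(X|Z) + H(Y|Z) - H(X,Y|Z)

H(Z) = 0.2923
H(X,Z) = 0.5933 → H(X|Z) = 0.3010
H(Y,Z) = 0.5246 → H(Y|Z) = 0.2323
H(X,Y,Z) = 0.8198 → H(X,Y|Z) = 0.5275

I(X;Y|Z) = 0.3010 + 0.2323 - 0.5275 = 0.0059 dits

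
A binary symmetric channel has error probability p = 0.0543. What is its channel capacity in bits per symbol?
0.6956 bits

For a binary symmetric channel (BSC) with error probability p:
Capacity C = 1 - H(p) bits per symbol

where H(p) = -p log₂(p) - (1-p) log₂(1-p) is the binary entropy function.

H(0.0543) = 0.3044 bits
C = 1 - 0.3044 = 0.6956 bits per symbol

This means we can reliably transmit up to 0.6956 bits of information per channel use.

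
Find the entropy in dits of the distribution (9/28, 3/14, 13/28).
0.4565 dits

Shannon entropy is H(X) = -Σ p(x) log p(x).

For P = (9/28, 3/14, 13/28):
H = -9/28 × log_10(9/28) -3/14 × log_10(3/14) -13/28 × log_10(13/28)
H = 0.4565 dits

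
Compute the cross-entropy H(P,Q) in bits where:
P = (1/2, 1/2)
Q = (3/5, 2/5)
1.0294 bits

Cross-entropy: H(P,Q) = -Σ p(x) log q(x)

Alternatively: H(P,Q) = H(P) + D_KL(P||Q)
H(P) = 1.0000 bits
D_KL(P||Q) = 0.0294 bits

H(P,Q) = 1.0000 + 0.0294 = 1.0294 bits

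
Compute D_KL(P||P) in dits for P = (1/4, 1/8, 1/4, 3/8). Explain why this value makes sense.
0.0000 dits

KL divergence satisfies the Gibbs inequality: D_KL(P||Q) ≥ 0 for all distributions P, Q.

D_KL(P||Q) = Σ p(x) log(p(x)/q(x))
Each term is p(x) × log_10(p(x)/p(x)) = p(x) × log_10(1) = 0, so the sum is 0.
D_KL(P||Q) = 0.0000 dits

When P = Q, the KL divergence is exactly 0, as there is no 'divergence' between identical distributions.

This non-negativity is a fundamental property: relative entropy cannot be negative because it measures how different Q is from P.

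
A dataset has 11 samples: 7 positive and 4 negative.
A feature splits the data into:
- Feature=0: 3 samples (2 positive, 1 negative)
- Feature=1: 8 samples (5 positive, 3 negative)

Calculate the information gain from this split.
0.0011 bits

Information Gain = H(Y) - H(Y|Feature)

Before split:
P(positive) = 7/11 = 0.6364
H(Y) = 0.9457 bits

After split:
Feature=0: H = 0.9183 bits (weight = 3/11)
Feature=1: H = 0.9544 bits (weight = 8/11)
H(Y|Feature) = (3/11)×0.9183 + (8/11)×0.9544 = 0.9446 bits

Information Gain = 0.9457 - 0.9446 = 0.0011 bits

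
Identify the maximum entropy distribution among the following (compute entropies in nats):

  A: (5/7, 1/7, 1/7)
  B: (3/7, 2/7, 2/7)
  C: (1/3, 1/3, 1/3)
C

For a discrete distribution over n outcomes, entropy is maximized by the uniform distribution.

Computing entropies:
H(A) = 0.7963 nats
H(B) = 1.0790 nats
H(C) = 1.0986 nats

The uniform distribution (where all probabilities equal 1/3) achieves the maximum entropy of log_e(3) = 1.0986 nats.

Distribution C has the highest entropy.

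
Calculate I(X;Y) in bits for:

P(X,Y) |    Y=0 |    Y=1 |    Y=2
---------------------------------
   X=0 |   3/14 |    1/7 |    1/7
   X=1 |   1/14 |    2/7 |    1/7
0.0889 bits

Mutual information: I(X;Y) = H(X) + H(Y) - H(X,Y)

Marginals:
P(X) = (1/2, 1/2), H(X) = 1.0000 bits
P(Y) = (2/7, 3/7, 2/7), H(Y) = 1.5567 bits

Joint entropy: H(X,Y) = 2.4677 bits

I(X;Y) = 1.0000 + 1.5567 - 2.4677 = 0.0889 bits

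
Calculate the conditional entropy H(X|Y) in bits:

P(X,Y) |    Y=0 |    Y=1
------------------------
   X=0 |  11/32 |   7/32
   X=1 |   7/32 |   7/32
0.9798 bits

Using the chain rule: H(X|Y) = H(X,Y) - H(Y)

First, compute H(X,Y) = 1.9685 bits

Marginal P(Y) = (9/16, 7/16)
H(Y) = 0.9887 bits

H(X|Y) = H(X,Y) - H(Y) = 1.9685 - 0.9887 = 0.9798 bits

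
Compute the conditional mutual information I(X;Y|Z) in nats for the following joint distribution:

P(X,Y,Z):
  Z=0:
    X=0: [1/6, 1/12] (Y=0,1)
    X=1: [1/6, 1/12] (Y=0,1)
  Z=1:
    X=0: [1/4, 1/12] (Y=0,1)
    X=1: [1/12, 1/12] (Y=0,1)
0.0153 nats

Conditional mutual information: I(X;Y|Z) = H(X|Z) + H(Y|Z) - H(X,Y|Z)

H(Z) = 0.6931
H(X,Z) = 1.3580 → H(X|Z) = 0.6648
H(Y,Z) = 1.3297 → H(Y|Z) = 0.6365
H(X,Y,Z) = 1.9792 → H(X,Y|Z) = 1.2861

I(X;Y|Z) = 0.6648 + 0.6365 - 1.2861 = 0.0153 nats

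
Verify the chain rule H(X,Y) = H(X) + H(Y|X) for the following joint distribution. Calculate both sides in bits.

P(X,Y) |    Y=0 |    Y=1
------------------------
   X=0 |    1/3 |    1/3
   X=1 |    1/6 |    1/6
H(X,Y) = 1.9183, H(X) = 0.9183, H(Y|X) = 1.0000 (all in bits)

Chain rule: H(X,Y) = H(X) + H(Y|X)

Left side — joint entropy directly:
H(X,Y) = -Σ p(x,y) log p(x,y) = 1.9183 bits

Right side — compute H(Y|X) from the conditional distributions:
P(X) = (2/3, 1/3), so H(X) = 0.9183 bits
H(Y|X) = Σ_x P(X=x) · H(Y|X=x):
  P(Y|X=0) = (1/2, 1/2), H(Y|X=0) = 1.0000, weight P(X=0) = 2/3
  P(Y|X=1) = (1/2, 1/2), H(Y|X=1) = 1.0000, weight P(X=1) = 1/3
H(Y|X) = 1.0000 bits

H(X) + H(Y|X) = 0.9183 + 1.0000 = 1.9183 bits

Both sides equal 1.9183 bits. ✓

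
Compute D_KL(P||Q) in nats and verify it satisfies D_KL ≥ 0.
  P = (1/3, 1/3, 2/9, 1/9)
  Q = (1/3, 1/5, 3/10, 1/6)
0.0585 nats

KL divergence satisfies the Gibbs inequality: D_KL(P||Q) ≥ 0 for all distributions P, Q.

D_KL(P||Q) = Σ p(x) log(p(x)/q(x))
Term by term:
  x=0: 1/3 × log_e[(1/3)/(1/3)] = 0.0000
  x=1: 1/3 × log_e[(1/3)/(1/5)] = 0.1703
  x=2: 2/9 × log_e[(2/9)/(3/10)] = -0.0667
  x=3: 1/9 × log_e[(1/9)/(1/6)] = -0.0451
D_KL(P||Q) = 0.0585 nats

D_KL(P||Q) = 0.0585 ≥ 0 ✓

This non-negativity is a fundamental property: relative entropy cannot be negative because it measures how different Q is from P.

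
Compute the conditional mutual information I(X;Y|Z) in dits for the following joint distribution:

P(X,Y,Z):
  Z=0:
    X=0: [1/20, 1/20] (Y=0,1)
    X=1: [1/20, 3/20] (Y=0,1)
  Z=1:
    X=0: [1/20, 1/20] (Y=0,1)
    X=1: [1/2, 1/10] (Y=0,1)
0.0144 dits

Conditional mutual information: I(X;Y|Z) = H(X|Z) + H(Y|Z) - H(X,Y|Z)

H(Z) = 0.2653
H(X,Z) = 0.4729 → H(X|Z) = 0.2076
H(Y,Z) = 0.5062 → H(Y|Z) = 0.2409
H(X,Y,Z) = 0.6994 → H(X,Y|Z) = 0.4341

I(X;Y|Z) = 0.2076 + 0.2409 - 0.4341 = 0.0144 dits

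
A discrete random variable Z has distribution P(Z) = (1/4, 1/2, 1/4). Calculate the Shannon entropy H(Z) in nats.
1.0397 nats

Shannon entropy is H(X) = -Σ p(x) log p(x).

For P = (1/4, 1/2, 1/4):
H = -1/4 × log_e(1/4) -1/2 × log_e(1/2) -1/4 × log_e(1/4)
H = 1.0397 nats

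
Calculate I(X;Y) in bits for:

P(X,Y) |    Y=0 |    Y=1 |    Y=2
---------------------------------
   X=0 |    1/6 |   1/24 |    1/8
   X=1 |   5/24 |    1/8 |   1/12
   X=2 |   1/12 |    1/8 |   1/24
0.0821 bits

Mutual information: I(X;Y) = H(X) + H(Y) - H(X,Y)

Marginals:
P(X) = (1/3, 5/12, 1/4), H(X) = 1.5546 bits
P(Y) = (11/24, 7/24, 1/4), H(Y) = 1.5343 bits

Joint entropy: H(X,Y) = 3.0069 bits

I(X;Y) = 1.5546 + 1.5343 - 3.0069 = 0.0821 bits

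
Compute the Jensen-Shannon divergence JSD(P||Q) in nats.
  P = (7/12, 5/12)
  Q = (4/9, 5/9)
0.0097 nats

Jensen-Shannon divergence is:
JSD(P||Q) = 0.5 × D_KL(P||M) + 0.5 × D_KL(Q||M)
where M = 0.5 × (P + Q) is the mixture distribution.

M = 0.5 × (7/12, 5/12) + 0.5 × (4/9, 5/9) = (0.513889, 0.486111)

D_KL(P||M) = 0.0097 nats
D_KL(Q||M) = 0.0097 nats

JSD(P||Q) = 0.5 × 0.0097 + 0.5 × 0.0097 = 0.0097 nats

Unlike KL divergence, JSD is symmetric and bounded: 0 ≤ JSD ≤ log(2).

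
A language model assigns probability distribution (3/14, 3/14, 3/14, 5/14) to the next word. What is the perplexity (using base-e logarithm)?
3.8884

Perplexity is e^H (or exp(H) for natural log).

First, H = -Σ p log p = 1.3580 nats
Perplexity = e^1.3580 = 3.8884

Interpretation: The model's uncertainty is equivalent to choosing uniformly among 3.9 options.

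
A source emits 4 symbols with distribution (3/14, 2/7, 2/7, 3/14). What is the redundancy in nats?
0.0102 nats

Redundancy measures how far a source is from maximum entropy:
R = H_max - H(X)

Maximum entropy for 4 symbols: H_max = log_e(4) = 1.3863 nats
Actual entropy: H(X) = 1.3761 nats
Redundancy: R = 1.3863 - 1.3761 = 0.0102 nats

This redundancy represents potential for compression: the source could be compressed by 0.0102 nats per symbol.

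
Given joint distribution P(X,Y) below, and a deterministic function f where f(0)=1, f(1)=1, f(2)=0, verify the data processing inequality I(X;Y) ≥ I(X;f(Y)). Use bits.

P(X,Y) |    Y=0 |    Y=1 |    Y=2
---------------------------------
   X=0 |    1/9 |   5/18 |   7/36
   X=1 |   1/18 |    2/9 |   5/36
I(X;Y) = 0.0047, I(X;f(Y)) = 0.0000, inequality holds: 0.0047 ≥ 0.0000

Data Processing Inequality: For any Markov chain X → Y → Z, we have I(X;Y) ≥ I(X;Z).

Here Z = f(Y) is a deterministic function of Y, forming X → Y → Z.

Original I(X;Y) = 0.0047 bits

After applying f:
P(X,Z) where Z=f(Y):
- P(X,Z=0) = P(X,Y=2)
- P(X,Z=1) = P(X,Y=0) + P(X,Y=1)

I(X;Z) = I(X;f(Y)) = 0.0000 bits

Verification: 0.0047 ≥ 0.0000 ✓

Information cannot be created by processing; the function f can only lose information about X.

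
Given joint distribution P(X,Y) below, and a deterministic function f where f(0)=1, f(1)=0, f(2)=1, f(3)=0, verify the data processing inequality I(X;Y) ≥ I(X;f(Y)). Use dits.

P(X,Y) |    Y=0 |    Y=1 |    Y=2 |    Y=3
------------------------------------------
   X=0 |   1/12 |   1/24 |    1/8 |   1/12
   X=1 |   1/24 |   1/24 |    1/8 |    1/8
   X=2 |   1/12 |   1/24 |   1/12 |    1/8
I(X;Y) = 0.0087, I(X;f(Y)) = 0.0031, inequality holds: 0.0087 ≥ 0.0031

Data Processing Inequality: For any Markov chain X → Y → Z, we have I(X;Y) ≥ I(X;Z).

Here Z = f(Y) is a deterministic function of Y, forming X → Y → Z.

Original I(X;Y) = 0.0087 dits

After applying f:
P(X,Z) where Z=f(Y):
- P(X,Z=0) = P(X,Y=1) + P(X,Y=3)
- P(X,Z=1) = P(X,Y=0) + P(X,Y=2)

I(X;Z) = I(X;f(Y)) = 0.0031 dits

Verification: 0.0087 ≥ 0.0031 ✓

Information cannot be created by processing; the function f can only lose information about X.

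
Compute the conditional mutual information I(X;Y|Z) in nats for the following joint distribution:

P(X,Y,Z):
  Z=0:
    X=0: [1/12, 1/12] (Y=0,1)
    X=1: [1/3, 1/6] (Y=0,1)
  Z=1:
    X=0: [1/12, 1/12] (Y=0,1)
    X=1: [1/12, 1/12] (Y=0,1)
0.0073 nats

Conditional mutual information: I(X;Y|Z) = H(X|Z) + H(Y|Z) - H(X,Y|Z)

H(Z) = 0.6365
H(X,Z) = 1.2425 → H(X|Z) = 0.6059
H(Y,Z) = 1.3086 → H(Y|Z) = 0.6721
H(X,Y,Z) = 1.9073 → H(X,Y|Z) = 1.2708

I(X;Y|Z) = 0.6059 + 0.6721 - 1.2708 = 0.0073 nats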